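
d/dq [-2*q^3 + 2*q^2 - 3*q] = -6*q^2 + 4*q - 3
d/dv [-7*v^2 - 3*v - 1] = -14*v - 3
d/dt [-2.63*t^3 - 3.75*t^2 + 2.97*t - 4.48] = -7.89*t^2 - 7.5*t + 2.97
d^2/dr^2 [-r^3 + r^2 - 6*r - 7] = 2 - 6*r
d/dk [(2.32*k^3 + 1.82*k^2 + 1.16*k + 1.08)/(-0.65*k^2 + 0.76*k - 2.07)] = (-1.508*k^4 + 3.5264*k^3 - 12.27*k^2 - 6.1308*k - 3.222)/(0.4225*k^4 - 0.988*k^3 + 3.2686*k^2 - 3.1464*k + 4.2849)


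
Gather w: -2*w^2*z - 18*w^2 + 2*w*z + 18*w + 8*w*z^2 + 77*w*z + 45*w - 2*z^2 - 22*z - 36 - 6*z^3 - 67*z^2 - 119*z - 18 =w^2*(-2*z - 18) + w*(8*z^2 + 79*z + 63) - 6*z^3 - 69*z^2 - 141*z - 54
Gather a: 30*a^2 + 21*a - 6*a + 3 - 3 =30*a^2 + 15*a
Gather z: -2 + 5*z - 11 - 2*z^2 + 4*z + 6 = -2*z^2 + 9*z - 7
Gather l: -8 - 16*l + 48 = 40 - 16*l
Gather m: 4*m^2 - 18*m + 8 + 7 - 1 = 4*m^2 - 18*m + 14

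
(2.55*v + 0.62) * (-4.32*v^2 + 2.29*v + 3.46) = -11.016*v^3 + 3.1611*v^2 + 10.2428*v + 2.1452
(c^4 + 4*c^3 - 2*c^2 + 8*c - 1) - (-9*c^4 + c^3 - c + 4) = 10*c^4 + 3*c^3 - 2*c^2 + 9*c - 5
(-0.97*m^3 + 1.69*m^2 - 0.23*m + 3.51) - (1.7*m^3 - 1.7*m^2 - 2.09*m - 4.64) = -2.67*m^3 + 3.39*m^2 + 1.86*m + 8.15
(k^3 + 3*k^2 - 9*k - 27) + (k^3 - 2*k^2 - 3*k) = 2*k^3 + k^2 - 12*k - 27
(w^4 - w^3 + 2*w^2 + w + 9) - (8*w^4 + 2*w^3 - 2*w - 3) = -7*w^4 - 3*w^3 + 2*w^2 + 3*w + 12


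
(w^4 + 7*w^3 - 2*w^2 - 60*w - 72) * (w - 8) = w^5 - w^4 - 58*w^3 - 44*w^2 + 408*w + 576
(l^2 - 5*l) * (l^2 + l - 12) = l^4 - 4*l^3 - 17*l^2 + 60*l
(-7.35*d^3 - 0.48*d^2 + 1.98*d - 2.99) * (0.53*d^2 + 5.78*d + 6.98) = -3.8955*d^5 - 42.7374*d^4 - 53.028*d^3 + 6.5093*d^2 - 3.4618*d - 20.8702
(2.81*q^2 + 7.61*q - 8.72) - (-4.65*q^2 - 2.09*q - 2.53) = 7.46*q^2 + 9.7*q - 6.19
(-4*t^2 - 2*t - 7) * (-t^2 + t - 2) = 4*t^4 - 2*t^3 + 13*t^2 - 3*t + 14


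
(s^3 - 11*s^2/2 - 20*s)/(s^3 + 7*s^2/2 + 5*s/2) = (s - 8)/(s + 1)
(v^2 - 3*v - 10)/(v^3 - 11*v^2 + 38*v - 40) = (v + 2)/(v^2 - 6*v + 8)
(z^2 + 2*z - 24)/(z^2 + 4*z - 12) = (z - 4)/(z - 2)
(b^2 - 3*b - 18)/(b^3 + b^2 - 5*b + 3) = (b - 6)/(b^2 - 2*b + 1)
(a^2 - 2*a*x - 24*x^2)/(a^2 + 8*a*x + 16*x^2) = (a - 6*x)/(a + 4*x)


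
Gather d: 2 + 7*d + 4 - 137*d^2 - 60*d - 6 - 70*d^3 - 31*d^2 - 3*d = -70*d^3 - 168*d^2 - 56*d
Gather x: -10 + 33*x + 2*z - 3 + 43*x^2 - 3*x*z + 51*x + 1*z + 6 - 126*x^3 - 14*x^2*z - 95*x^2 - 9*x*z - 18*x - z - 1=-126*x^3 + x^2*(-14*z - 52) + x*(66 - 12*z) + 2*z - 8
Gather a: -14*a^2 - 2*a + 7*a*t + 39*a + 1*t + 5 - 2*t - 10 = -14*a^2 + a*(7*t + 37) - t - 5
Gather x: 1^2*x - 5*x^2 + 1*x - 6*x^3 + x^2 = -6*x^3 - 4*x^2 + 2*x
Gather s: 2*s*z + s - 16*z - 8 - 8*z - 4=s*(2*z + 1) - 24*z - 12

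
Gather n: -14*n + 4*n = -10*n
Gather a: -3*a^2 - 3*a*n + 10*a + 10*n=-3*a^2 + a*(10 - 3*n) + 10*n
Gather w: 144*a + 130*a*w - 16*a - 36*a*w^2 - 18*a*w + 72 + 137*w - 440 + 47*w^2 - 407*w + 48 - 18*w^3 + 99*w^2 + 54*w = 128*a - 18*w^3 + w^2*(146 - 36*a) + w*(112*a - 216) - 320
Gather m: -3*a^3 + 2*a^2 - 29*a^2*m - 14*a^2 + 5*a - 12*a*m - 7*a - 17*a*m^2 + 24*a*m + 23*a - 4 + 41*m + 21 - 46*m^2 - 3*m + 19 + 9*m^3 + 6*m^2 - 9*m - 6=-3*a^3 - 12*a^2 + 21*a + 9*m^3 + m^2*(-17*a - 40) + m*(-29*a^2 + 12*a + 29) + 30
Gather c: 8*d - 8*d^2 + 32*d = -8*d^2 + 40*d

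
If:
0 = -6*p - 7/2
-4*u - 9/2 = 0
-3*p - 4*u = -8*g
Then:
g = -25/32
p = -7/12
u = -9/8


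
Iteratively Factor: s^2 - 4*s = (s - 4)*(s)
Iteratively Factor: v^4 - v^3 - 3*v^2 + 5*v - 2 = (v + 2)*(v^3 - 3*v^2 + 3*v - 1) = (v - 1)*(v + 2)*(v^2 - 2*v + 1) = (v - 1)^2*(v + 2)*(v - 1)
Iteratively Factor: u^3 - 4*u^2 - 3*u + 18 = (u - 3)*(u^2 - u - 6) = (u - 3)^2*(u + 2)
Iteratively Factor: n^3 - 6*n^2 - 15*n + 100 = (n - 5)*(n^2 - n - 20) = (n - 5)^2*(n + 4)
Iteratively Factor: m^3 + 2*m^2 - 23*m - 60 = (m + 4)*(m^2 - 2*m - 15) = (m + 3)*(m + 4)*(m - 5)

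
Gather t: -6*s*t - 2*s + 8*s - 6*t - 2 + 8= 6*s + t*(-6*s - 6) + 6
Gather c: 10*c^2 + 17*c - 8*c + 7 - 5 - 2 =10*c^2 + 9*c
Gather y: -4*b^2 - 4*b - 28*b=-4*b^2 - 32*b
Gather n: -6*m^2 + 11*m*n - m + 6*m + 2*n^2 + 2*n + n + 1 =-6*m^2 + 5*m + 2*n^2 + n*(11*m + 3) + 1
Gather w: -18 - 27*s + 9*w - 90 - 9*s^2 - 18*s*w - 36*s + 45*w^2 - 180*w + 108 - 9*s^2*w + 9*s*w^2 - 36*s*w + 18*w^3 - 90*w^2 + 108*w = -9*s^2 - 63*s + 18*w^3 + w^2*(9*s - 45) + w*(-9*s^2 - 54*s - 63)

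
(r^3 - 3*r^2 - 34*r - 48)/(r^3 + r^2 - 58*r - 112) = (r + 3)/(r + 7)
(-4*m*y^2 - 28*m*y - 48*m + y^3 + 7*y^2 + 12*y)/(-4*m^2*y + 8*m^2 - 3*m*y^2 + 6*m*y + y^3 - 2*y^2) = (y^2 + 7*y + 12)/(m*y - 2*m + y^2 - 2*y)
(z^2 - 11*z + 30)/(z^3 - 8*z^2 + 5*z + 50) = (z - 6)/(z^2 - 3*z - 10)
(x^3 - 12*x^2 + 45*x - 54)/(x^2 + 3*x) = (x^3 - 12*x^2 + 45*x - 54)/(x*(x + 3))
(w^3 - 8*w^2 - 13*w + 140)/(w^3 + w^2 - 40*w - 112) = (w - 5)/(w + 4)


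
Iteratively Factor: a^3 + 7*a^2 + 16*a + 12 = (a + 3)*(a^2 + 4*a + 4) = (a + 2)*(a + 3)*(a + 2)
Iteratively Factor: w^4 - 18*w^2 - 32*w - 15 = (w + 1)*(w^3 - w^2 - 17*w - 15) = (w + 1)^2*(w^2 - 2*w - 15) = (w - 5)*(w + 1)^2*(w + 3)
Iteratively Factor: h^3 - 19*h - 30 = (h + 2)*(h^2 - 2*h - 15) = (h + 2)*(h + 3)*(h - 5)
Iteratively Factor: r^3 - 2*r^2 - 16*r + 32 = (r + 4)*(r^2 - 6*r + 8) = (r - 2)*(r + 4)*(r - 4)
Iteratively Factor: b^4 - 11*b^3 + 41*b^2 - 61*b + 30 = (b - 1)*(b^3 - 10*b^2 + 31*b - 30) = (b - 5)*(b - 1)*(b^2 - 5*b + 6) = (b - 5)*(b - 3)*(b - 1)*(b - 2)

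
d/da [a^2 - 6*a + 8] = 2*a - 6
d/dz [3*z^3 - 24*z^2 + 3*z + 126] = 9*z^2 - 48*z + 3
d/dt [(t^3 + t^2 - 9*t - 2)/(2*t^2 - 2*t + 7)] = (2*t^4 - 4*t^3 + 37*t^2 + 22*t - 67)/(4*t^4 - 8*t^3 + 32*t^2 - 28*t + 49)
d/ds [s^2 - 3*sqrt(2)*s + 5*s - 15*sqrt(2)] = 2*s - 3*sqrt(2) + 5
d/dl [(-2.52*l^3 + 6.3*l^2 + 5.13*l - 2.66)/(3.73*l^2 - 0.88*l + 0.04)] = (-9.3996*l^4 + 4.4352*l^3 - 24.9813*l^2 + 20.3476*l - 2.1356)/(13.9129*l^4 - 6.5648*l^3 + 1.0728*l^2 - 0.0704*l + 0.0016)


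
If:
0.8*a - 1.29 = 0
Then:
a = 1.61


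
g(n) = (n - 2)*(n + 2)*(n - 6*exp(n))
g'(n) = (1 - 6*exp(n))*(n - 2)*(n + 2) + (n - 2)*(n - 6*exp(n)) + (n + 2)*(n - 6*exp(n))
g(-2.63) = -8.93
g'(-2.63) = 17.76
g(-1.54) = 4.60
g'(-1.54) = 9.17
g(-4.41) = -69.25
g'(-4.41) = 53.86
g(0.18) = 27.79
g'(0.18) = 22.01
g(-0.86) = 11.08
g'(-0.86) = 10.86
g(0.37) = 32.13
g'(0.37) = 23.54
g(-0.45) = 16.24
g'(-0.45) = 14.58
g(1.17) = 47.79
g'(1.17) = 5.73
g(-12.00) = -1680.01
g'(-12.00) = 428.00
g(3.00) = -587.57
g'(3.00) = -1302.65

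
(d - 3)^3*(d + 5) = d^4 - 4*d^3 - 18*d^2 + 108*d - 135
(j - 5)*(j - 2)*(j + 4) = j^3 - 3*j^2 - 18*j + 40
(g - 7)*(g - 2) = g^2 - 9*g + 14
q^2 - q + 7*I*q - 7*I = (q - 1)*(q + 7*I)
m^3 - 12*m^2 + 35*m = m*(m - 7)*(m - 5)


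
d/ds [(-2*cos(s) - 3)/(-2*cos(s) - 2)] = sin(s)/(2*(cos(s) + 1)^2)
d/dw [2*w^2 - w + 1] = 4*w - 1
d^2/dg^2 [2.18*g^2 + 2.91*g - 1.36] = 4.36000000000000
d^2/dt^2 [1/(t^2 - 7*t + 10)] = 2*(-t^2 + 7*t + (2*t - 7)^2 - 10)/(t^2 - 7*t + 10)^3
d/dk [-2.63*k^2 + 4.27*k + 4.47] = 4.27 - 5.26*k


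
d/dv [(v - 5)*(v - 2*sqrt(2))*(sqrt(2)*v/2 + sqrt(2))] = 3*sqrt(2)*v^2/2 - 3*sqrt(2)*v - 4*v - 5*sqrt(2) + 6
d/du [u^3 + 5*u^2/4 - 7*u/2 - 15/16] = 3*u^2 + 5*u/2 - 7/2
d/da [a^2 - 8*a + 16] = 2*a - 8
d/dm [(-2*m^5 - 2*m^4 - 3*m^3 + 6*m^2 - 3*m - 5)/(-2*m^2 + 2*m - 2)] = (3*m^6 - 2*m^5 + 7*m^4/2 + m^3 + 6*m^2 - 11*m + 4)/(m^4 - 2*m^3 + 3*m^2 - 2*m + 1)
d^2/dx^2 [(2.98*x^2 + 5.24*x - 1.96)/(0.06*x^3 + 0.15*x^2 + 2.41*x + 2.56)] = (0.021456*x^6 + 0.113184*x^5 - 2.38716*x^4 - 10.12458*x^3 - 18.489384*x^2 - 14.517864*x - 46.860424)/(0.000216*x^9 + 0.00162*x^8 + 0.030078*x^7 + 0.161163*x^6 + 1.346373*x^5 + 5.007501*x^4 + 20.729809*x^3 + 47.555328*x^2 + 47.382528*x + 16.777216)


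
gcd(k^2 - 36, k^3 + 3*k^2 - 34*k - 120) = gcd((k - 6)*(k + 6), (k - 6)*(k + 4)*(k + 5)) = k - 6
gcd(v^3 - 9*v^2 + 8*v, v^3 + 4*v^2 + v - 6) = v - 1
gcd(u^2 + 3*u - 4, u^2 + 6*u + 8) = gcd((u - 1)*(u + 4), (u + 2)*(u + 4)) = u + 4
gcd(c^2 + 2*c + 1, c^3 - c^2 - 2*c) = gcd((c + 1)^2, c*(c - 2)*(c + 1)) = c + 1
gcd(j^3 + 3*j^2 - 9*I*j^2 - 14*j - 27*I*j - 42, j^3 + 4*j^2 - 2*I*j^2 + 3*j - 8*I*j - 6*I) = j^2 + j*(3 - 2*I) - 6*I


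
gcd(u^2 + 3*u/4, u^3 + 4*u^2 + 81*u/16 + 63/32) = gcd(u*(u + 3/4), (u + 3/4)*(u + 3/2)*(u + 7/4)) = u + 3/4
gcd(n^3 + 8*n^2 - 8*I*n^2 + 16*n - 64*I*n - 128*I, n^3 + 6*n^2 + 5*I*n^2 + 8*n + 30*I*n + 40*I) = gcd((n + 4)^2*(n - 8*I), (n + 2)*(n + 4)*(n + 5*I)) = n + 4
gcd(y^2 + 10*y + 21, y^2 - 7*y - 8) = 1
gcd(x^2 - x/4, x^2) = x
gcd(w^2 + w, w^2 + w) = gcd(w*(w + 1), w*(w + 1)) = w^2 + w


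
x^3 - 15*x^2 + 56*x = x*(x - 8)*(x - 7)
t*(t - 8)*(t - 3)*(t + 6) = t^4 - 5*t^3 - 42*t^2 + 144*t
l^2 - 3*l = l*(l - 3)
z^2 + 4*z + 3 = (z + 1)*(z + 3)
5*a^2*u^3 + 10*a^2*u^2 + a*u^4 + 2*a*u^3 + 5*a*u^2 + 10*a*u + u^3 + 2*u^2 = u*(5*a + u)*(u + 2)*(a*u + 1)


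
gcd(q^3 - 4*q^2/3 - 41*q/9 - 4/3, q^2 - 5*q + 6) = q - 3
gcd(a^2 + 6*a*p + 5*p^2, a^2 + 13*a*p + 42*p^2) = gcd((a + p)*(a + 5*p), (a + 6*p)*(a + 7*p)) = 1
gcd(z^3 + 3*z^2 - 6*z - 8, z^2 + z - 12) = z + 4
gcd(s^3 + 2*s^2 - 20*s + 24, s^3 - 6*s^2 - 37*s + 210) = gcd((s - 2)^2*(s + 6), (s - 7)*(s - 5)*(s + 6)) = s + 6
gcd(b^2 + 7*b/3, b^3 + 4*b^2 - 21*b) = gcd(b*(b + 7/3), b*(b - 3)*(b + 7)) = b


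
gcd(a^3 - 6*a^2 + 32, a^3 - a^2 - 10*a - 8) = a^2 - 2*a - 8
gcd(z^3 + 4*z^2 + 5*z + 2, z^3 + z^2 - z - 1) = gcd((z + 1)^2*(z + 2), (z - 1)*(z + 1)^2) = z^2 + 2*z + 1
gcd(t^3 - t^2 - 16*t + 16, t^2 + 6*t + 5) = 1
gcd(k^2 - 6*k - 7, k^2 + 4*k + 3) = k + 1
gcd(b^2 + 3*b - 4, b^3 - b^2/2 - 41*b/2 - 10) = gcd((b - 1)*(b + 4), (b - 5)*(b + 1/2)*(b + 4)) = b + 4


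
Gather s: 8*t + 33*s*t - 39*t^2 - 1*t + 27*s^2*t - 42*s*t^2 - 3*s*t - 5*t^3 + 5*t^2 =27*s^2*t + s*(-42*t^2 + 30*t) - 5*t^3 - 34*t^2 + 7*t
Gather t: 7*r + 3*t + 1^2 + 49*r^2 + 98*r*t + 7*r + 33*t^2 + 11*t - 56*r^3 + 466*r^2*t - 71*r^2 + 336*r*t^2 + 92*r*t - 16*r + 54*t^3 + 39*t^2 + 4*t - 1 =-56*r^3 - 22*r^2 - 2*r + 54*t^3 + t^2*(336*r + 72) + t*(466*r^2 + 190*r + 18)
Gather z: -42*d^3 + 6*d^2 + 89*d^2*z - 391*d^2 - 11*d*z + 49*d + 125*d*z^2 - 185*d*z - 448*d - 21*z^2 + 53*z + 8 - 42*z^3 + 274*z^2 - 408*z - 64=-42*d^3 - 385*d^2 - 399*d - 42*z^3 + z^2*(125*d + 253) + z*(89*d^2 - 196*d - 355) - 56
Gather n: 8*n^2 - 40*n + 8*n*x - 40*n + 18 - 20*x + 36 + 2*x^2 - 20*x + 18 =8*n^2 + n*(8*x - 80) + 2*x^2 - 40*x + 72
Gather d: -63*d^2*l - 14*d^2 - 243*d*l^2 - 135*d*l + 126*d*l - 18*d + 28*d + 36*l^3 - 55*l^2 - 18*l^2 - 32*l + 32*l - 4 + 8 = d^2*(-63*l - 14) + d*(-243*l^2 - 9*l + 10) + 36*l^3 - 73*l^2 + 4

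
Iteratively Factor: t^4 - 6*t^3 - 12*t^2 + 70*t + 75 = (t + 3)*(t^3 - 9*t^2 + 15*t + 25) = (t - 5)*(t + 3)*(t^2 - 4*t - 5) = (t - 5)^2*(t + 3)*(t + 1)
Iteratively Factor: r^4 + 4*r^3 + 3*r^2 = (r + 3)*(r^3 + r^2) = r*(r + 3)*(r^2 + r) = r^2*(r + 3)*(r + 1)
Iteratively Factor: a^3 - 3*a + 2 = (a - 1)*(a^2 + a - 2) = (a - 1)*(a + 2)*(a - 1)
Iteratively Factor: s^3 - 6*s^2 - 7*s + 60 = (s - 5)*(s^2 - s - 12) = (s - 5)*(s + 3)*(s - 4)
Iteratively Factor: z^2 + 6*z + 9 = (z + 3)*(z + 3)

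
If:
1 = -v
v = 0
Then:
No Solution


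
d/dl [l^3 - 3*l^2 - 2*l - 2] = 3*l^2 - 6*l - 2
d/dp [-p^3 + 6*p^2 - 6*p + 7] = -3*p^2 + 12*p - 6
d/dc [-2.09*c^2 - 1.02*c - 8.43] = -4.18*c - 1.02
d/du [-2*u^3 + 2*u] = 2 - 6*u^2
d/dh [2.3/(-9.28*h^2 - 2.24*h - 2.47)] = (42.688*h + 5.152)/(9.28*h^2 + 2.24*h + 2.47)^2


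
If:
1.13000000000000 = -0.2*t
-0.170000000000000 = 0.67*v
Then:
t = -5.65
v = -0.25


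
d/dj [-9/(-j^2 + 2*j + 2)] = 18*(1 - j)/(-j^2 + 2*j + 2)^2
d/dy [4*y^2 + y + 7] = 8*y + 1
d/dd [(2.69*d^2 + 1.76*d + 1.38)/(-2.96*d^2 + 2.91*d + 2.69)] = (13.0375*d^2 + 22.6418*d + 0.7186)/(8.7616*d^4 - 17.2272*d^3 - 7.4567*d^2 + 15.6558*d + 7.2361)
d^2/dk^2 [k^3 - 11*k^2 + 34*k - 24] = 6*k - 22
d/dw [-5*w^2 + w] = 1 - 10*w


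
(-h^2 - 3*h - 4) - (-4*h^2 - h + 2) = 3*h^2 - 2*h - 6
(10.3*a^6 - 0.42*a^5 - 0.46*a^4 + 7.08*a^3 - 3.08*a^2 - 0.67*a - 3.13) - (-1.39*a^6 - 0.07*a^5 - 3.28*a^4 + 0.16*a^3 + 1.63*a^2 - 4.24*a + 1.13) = 11.69*a^6 - 0.35*a^5 + 2.82*a^4 + 6.92*a^3 - 4.71*a^2 + 3.57*a - 4.26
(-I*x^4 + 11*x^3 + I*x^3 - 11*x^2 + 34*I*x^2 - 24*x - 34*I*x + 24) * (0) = 0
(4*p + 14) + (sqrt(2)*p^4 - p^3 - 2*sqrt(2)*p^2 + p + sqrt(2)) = sqrt(2)*p^4 - p^3 - 2*sqrt(2)*p^2 + 5*p + sqrt(2) + 14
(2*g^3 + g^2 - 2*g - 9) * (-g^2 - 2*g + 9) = -2*g^5 - 5*g^4 + 18*g^3 + 22*g^2 - 81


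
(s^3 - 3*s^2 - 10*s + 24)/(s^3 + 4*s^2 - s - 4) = (s^3 - 3*s^2 - 10*s + 24)/(s^3 + 4*s^2 - s - 4)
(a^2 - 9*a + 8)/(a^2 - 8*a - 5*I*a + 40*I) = (a - 1)/(a - 5*I)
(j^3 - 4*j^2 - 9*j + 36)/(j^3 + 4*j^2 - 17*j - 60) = (j - 3)/(j + 5)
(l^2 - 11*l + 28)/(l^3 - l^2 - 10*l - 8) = (l - 7)/(l^2 + 3*l + 2)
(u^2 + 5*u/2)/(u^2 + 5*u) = (u + 5/2)/(u + 5)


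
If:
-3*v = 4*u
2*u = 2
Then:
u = 1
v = -4/3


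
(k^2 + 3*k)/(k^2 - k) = (k + 3)/(k - 1)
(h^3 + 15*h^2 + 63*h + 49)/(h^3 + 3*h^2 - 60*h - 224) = (h^2 + 8*h + 7)/(h^2 - 4*h - 32)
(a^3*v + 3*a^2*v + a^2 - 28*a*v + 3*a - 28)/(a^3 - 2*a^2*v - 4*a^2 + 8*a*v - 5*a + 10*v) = (a^3*v + 3*a^2*v + a^2 - 28*a*v + 3*a - 28)/(a^3 - 2*a^2*v - 4*a^2 + 8*a*v - 5*a + 10*v)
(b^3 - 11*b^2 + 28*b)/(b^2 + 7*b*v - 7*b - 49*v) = b*(b - 4)/(b + 7*v)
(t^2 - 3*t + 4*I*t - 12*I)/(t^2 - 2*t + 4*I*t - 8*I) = (t - 3)/(t - 2)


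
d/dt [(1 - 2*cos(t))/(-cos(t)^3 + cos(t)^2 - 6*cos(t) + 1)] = (4*cos(t)^3 - 5*cos(t)^2 + 2*cos(t) - 4)*sin(t)/(cos(t)^3 - cos(t)^2 + 6*cos(t) - 1)^2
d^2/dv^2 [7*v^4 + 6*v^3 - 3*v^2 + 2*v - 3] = 84*v^2 + 36*v - 6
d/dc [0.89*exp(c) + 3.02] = 0.89*exp(c)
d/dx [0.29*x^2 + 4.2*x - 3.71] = 0.58*x + 4.2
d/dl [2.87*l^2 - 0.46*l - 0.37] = 5.74*l - 0.46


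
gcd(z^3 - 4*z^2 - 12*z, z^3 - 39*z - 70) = z + 2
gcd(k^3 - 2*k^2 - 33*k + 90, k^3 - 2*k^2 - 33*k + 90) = k^3 - 2*k^2 - 33*k + 90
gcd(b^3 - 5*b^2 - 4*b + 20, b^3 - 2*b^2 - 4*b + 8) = b^2 - 4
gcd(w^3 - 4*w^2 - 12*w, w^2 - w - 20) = 1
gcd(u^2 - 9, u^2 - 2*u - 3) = u - 3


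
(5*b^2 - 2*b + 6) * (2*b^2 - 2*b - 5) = 10*b^4 - 14*b^3 - 9*b^2 - 2*b - 30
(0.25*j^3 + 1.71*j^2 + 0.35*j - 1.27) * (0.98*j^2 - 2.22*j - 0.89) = 0.245*j^5 + 1.1208*j^4 - 3.6757*j^3 - 3.5435*j^2 + 2.5079*j + 1.1303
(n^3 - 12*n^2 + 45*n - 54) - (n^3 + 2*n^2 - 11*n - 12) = -14*n^2 + 56*n - 42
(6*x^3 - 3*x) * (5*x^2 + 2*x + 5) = 30*x^5 + 12*x^4 + 15*x^3 - 6*x^2 - 15*x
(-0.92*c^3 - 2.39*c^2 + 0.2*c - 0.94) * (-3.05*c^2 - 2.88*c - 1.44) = 2.806*c^5 + 9.9391*c^4 + 7.598*c^3 + 5.7326*c^2 + 2.4192*c + 1.3536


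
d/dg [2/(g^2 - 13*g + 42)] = 2*(13 - 2*g)/(g^2 - 13*g + 42)^2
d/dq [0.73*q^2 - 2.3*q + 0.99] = 1.46*q - 2.3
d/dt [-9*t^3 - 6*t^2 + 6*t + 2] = -27*t^2 - 12*t + 6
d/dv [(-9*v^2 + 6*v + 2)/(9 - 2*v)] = 2*(9*v^2 - 81*v + 29)/(4*v^2 - 36*v + 81)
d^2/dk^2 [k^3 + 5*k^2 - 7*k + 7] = 6*k + 10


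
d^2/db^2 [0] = 0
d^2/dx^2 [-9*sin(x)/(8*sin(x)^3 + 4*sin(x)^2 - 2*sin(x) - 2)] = 9*((-2*sin(x) + sin(3*x) + cos(2*x))^2*sin(x) + (2*sin(x) - sin(3*x) - cos(2*x))*(-12*(1 - cos(2*x))^2 + 8*sin(3*x) - 15*cos(2*x) - 9*cos(4*x) + 20)/2 - 2*(12*sin(x)^2 + 4*sin(x) - 1)^2*sin(x)*cos(x)^2)/(2*(2*sin(x) - sin(3*x) - cos(2*x))^3)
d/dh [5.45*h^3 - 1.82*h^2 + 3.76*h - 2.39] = 16.35*h^2 - 3.64*h + 3.76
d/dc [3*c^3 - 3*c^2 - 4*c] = 9*c^2 - 6*c - 4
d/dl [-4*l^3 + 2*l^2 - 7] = 4*l*(1 - 3*l)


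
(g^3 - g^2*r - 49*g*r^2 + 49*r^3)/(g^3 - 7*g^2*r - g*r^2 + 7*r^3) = (g + 7*r)/(g + r)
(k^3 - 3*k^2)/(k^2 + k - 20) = k^2*(k - 3)/(k^2 + k - 20)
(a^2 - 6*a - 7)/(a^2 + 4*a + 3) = (a - 7)/(a + 3)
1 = 1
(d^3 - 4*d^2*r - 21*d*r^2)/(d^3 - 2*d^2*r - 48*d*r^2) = (-d^2 + 4*d*r + 21*r^2)/(-d^2 + 2*d*r + 48*r^2)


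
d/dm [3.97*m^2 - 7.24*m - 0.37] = 7.94*m - 7.24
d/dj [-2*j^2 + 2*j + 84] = 2 - 4*j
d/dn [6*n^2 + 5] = 12*n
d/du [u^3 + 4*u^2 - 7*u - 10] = 3*u^2 + 8*u - 7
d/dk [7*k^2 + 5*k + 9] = 14*k + 5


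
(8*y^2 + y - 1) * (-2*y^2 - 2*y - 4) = -16*y^4 - 18*y^3 - 32*y^2 - 2*y + 4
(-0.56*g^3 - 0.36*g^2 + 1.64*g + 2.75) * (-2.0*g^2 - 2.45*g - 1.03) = 1.12*g^5 + 2.092*g^4 - 1.8212*g^3 - 9.1472*g^2 - 8.4267*g - 2.8325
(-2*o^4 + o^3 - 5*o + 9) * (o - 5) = -2*o^5 + 11*o^4 - 5*o^3 - 5*o^2 + 34*o - 45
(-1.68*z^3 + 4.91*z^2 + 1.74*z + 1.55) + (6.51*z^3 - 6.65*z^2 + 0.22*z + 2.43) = 4.83*z^3 - 1.74*z^2 + 1.96*z + 3.98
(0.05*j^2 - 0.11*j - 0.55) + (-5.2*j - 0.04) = 0.05*j^2 - 5.31*j - 0.59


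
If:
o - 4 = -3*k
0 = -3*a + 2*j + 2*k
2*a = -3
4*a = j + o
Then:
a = -3/2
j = -67/16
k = 31/16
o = -29/16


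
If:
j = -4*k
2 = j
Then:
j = 2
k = -1/2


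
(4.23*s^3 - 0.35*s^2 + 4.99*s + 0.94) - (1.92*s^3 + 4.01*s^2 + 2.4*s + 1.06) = 2.31*s^3 - 4.36*s^2 + 2.59*s - 0.12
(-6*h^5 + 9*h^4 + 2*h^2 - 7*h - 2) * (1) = -6*h^5 + 9*h^4 + 2*h^2 - 7*h - 2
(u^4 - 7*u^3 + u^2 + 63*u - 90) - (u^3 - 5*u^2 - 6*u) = u^4 - 8*u^3 + 6*u^2 + 69*u - 90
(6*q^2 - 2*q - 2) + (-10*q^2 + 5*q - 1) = -4*q^2 + 3*q - 3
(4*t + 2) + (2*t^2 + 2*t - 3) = 2*t^2 + 6*t - 1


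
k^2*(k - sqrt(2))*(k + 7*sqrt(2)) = k^4 + 6*sqrt(2)*k^3 - 14*k^2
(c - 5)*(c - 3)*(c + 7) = c^3 - c^2 - 41*c + 105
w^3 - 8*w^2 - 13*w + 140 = (w - 7)*(w - 5)*(w + 4)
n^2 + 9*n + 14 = (n + 2)*(n + 7)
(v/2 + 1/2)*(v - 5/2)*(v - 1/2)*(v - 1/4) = v^4/2 - 9*v^3/8 - 5*v^2/8 + 27*v/32 - 5/32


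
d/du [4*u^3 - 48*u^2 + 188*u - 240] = 12*u^2 - 96*u + 188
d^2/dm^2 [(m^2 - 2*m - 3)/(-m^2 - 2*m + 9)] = 4*(2*m^3 - 9*m^2 + 36*m - 3)/(m^6 + 6*m^5 - 15*m^4 - 100*m^3 + 135*m^2 + 486*m - 729)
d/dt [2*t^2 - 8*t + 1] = 4*t - 8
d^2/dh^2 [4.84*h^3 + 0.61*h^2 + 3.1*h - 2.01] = 29.04*h + 1.22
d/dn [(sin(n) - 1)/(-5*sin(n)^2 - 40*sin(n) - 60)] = (sin(n)^2 - 2*sin(n) - 20)*cos(n)/(5*(sin(n)^2 + 8*sin(n) + 12)^2)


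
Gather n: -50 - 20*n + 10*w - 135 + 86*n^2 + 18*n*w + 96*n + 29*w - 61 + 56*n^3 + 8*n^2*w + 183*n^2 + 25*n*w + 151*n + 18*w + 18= 56*n^3 + n^2*(8*w + 269) + n*(43*w + 227) + 57*w - 228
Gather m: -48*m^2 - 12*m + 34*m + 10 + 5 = -48*m^2 + 22*m + 15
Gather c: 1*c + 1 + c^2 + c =c^2 + 2*c + 1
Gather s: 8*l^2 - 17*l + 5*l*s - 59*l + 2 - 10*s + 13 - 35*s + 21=8*l^2 - 76*l + s*(5*l - 45) + 36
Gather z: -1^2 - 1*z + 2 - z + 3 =4 - 2*z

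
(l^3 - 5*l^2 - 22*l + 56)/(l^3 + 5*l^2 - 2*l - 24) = (l - 7)/(l + 3)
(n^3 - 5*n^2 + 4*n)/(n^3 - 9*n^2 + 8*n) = (n - 4)/(n - 8)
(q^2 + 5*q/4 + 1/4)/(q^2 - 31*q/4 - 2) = (q + 1)/(q - 8)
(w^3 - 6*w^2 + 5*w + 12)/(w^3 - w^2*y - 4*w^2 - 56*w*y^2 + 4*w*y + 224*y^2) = (-w^2 + 2*w + 3)/(-w^2 + w*y + 56*y^2)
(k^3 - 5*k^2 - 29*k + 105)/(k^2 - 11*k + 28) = (k^2 + 2*k - 15)/(k - 4)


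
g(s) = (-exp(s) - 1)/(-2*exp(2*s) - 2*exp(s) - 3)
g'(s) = (-exp(s) - 1)*(4*exp(2*s) + 2*exp(s))/(-2*exp(2*s) - 2*exp(s) - 3)^2 - exp(s)/(-2*exp(2*s) - 2*exp(s) - 3) = (-2*exp(2*s) - 4*exp(s) + 1)*exp(s)/(4*exp(4*s) + 8*exp(3*s) + 16*exp(2*s) + 12*exp(s) + 9)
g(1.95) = 0.07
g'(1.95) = -0.07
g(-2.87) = 0.34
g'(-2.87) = 0.00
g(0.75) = 0.19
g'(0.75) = -0.13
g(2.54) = 0.04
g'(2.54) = -0.04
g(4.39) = 0.01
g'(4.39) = -0.01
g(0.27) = 0.26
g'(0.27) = -0.12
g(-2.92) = 0.34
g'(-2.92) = 0.00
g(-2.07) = 0.34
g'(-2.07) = 0.01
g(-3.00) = 0.34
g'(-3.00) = 0.00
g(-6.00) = 0.33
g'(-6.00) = 0.00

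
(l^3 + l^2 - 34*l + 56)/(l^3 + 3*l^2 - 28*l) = (l - 2)/l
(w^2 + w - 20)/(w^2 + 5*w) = (w - 4)/w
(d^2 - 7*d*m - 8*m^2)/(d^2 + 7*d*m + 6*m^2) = (d - 8*m)/(d + 6*m)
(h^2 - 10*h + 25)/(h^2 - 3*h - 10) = (h - 5)/(h + 2)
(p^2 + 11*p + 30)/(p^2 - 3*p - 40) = (p + 6)/(p - 8)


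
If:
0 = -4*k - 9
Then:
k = -9/4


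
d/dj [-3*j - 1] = -3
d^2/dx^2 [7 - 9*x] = 0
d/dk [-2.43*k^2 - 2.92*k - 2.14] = -4.86*k - 2.92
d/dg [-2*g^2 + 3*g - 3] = 3 - 4*g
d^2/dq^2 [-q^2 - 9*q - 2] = -2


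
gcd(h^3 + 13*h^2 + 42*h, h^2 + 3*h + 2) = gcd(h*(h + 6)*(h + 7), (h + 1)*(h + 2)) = 1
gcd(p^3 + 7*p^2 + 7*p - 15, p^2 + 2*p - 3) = p^2 + 2*p - 3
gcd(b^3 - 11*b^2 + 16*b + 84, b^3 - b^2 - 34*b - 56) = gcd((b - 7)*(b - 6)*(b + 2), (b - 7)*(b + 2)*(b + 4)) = b^2 - 5*b - 14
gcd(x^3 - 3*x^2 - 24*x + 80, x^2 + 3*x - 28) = x - 4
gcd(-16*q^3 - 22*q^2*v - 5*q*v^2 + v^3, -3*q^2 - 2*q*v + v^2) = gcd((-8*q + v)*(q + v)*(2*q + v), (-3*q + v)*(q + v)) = q + v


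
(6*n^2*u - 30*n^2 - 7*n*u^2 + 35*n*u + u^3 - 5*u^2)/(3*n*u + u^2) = (6*n^2*u - 30*n^2 - 7*n*u^2 + 35*n*u + u^3 - 5*u^2)/(u*(3*n + u))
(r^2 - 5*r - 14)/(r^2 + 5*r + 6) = (r - 7)/(r + 3)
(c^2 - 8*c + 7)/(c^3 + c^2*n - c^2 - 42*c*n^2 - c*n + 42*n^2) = (c - 7)/(c^2 + c*n - 42*n^2)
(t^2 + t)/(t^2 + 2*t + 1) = t/(t + 1)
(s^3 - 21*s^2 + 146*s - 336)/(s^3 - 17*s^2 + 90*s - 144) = (s - 7)/(s - 3)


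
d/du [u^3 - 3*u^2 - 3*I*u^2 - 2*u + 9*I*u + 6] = 3*u^2 - 6*u - 6*I*u - 2 + 9*I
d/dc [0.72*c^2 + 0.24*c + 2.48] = 1.44*c + 0.24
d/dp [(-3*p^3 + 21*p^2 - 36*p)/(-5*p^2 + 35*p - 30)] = 3*(p^4 - 14*p^3 + 55*p^2 - 84*p + 72)/(5*(p^4 - 14*p^3 + 61*p^2 - 84*p + 36))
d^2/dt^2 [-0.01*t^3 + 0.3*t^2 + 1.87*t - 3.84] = 0.6 - 0.06*t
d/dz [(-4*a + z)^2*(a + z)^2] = 2*(a + z)*((-4*a + z)*(a + z) + (4*a - z)^2)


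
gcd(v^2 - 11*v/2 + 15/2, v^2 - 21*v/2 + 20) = v - 5/2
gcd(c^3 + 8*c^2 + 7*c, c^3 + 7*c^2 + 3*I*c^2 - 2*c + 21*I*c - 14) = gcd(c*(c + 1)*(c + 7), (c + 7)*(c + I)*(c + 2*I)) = c + 7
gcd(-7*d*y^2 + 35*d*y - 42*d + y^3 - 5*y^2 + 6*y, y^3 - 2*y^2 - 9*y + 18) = y^2 - 5*y + 6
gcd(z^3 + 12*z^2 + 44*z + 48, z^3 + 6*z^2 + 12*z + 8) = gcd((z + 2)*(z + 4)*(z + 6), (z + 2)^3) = z + 2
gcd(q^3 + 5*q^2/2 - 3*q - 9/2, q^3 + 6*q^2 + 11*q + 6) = q^2 + 4*q + 3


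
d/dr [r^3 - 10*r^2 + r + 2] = 3*r^2 - 20*r + 1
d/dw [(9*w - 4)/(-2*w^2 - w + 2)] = (-18*w^2 - 9*w + (4*w + 1)*(9*w - 4) + 18)/(2*w^2 + w - 2)^2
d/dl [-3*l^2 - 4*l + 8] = -6*l - 4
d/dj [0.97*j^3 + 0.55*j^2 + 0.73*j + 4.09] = 2.91*j^2 + 1.1*j + 0.73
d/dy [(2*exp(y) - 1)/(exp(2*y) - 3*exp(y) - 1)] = (-2*exp(2*y) + 2*exp(y) - 5)*exp(y)/(exp(4*y) - 6*exp(3*y) + 7*exp(2*y) + 6*exp(y) + 1)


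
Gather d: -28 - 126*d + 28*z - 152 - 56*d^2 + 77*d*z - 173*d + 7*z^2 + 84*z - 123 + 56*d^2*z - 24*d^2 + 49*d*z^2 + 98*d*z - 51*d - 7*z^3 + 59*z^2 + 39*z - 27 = d^2*(56*z - 80) + d*(49*z^2 + 175*z - 350) - 7*z^3 + 66*z^2 + 151*z - 330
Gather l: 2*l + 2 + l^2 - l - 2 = l^2 + l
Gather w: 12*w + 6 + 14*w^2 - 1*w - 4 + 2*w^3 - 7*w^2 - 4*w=2*w^3 + 7*w^2 + 7*w + 2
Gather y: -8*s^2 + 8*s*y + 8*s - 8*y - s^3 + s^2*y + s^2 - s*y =-s^3 - 7*s^2 + 8*s + y*(s^2 + 7*s - 8)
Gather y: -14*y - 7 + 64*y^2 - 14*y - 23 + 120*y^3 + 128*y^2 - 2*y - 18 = 120*y^3 + 192*y^2 - 30*y - 48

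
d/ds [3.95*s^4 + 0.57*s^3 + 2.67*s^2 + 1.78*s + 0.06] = 15.8*s^3 + 1.71*s^2 + 5.34*s + 1.78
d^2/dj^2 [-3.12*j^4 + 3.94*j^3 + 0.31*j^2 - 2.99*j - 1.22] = -37.44*j^2 + 23.64*j + 0.62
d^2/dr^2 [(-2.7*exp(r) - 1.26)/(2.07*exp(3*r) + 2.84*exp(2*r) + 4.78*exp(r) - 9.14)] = (-46.27692*exp(6*r) - 96.209046*exp(5*r) + 3.60439199999996*exp(4*r) - 693.016956*exp(3*r) - 686.377908*exp(2*r) - 277.576128*exp(r) - 280.605312)*exp(r)/(8.869743*exp(9*r) + 36.507348*exp(8*r) + 111.532842*exp(7*r) + 74.01833*exp(6*r) - 64.8441239999999*exp(5*r) - 569.110248*exp(4*r) - 116.4677*exp(3*r) + 85.2542639999999*exp(2*r) + 1197.957864*exp(r) - 763.551944)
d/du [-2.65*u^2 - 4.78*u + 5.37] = -5.3*u - 4.78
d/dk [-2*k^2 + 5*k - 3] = 5 - 4*k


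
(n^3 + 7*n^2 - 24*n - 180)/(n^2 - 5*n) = n + 12 + 36/n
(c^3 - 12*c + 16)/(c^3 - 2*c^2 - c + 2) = (c^2 + 2*c - 8)/(c^2 - 1)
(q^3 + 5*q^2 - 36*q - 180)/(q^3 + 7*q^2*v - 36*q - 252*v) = (q + 5)/(q + 7*v)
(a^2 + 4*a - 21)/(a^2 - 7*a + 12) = (a + 7)/(a - 4)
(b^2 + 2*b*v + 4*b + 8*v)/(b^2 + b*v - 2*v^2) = (-b - 4)/(-b + v)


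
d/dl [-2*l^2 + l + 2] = 1 - 4*l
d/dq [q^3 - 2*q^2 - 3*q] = 3*q^2 - 4*q - 3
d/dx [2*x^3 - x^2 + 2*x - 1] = 6*x^2 - 2*x + 2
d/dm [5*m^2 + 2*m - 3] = 10*m + 2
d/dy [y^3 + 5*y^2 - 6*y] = 3*y^2 + 10*y - 6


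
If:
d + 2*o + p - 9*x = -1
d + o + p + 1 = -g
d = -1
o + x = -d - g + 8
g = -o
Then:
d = -1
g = -81/2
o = 81/2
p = 0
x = 9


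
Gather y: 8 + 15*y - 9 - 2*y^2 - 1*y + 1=-2*y^2 + 14*y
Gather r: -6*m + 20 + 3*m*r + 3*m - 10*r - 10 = -3*m + r*(3*m - 10) + 10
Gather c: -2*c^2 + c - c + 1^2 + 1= 2 - 2*c^2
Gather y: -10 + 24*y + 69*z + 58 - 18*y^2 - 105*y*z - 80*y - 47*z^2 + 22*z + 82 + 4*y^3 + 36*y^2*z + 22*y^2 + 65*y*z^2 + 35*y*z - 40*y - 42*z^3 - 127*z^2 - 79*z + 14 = 4*y^3 + y^2*(36*z + 4) + y*(65*z^2 - 70*z - 96) - 42*z^3 - 174*z^2 + 12*z + 144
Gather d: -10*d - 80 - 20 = -10*d - 100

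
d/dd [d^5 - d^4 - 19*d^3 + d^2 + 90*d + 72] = 5*d^4 - 4*d^3 - 57*d^2 + 2*d + 90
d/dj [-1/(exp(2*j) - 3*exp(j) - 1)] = (2*exp(j) - 3)*exp(j)/(-exp(2*j) + 3*exp(j) + 1)^2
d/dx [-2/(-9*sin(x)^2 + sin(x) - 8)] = 2*(1 - 18*sin(x))*cos(x)/(9*sin(x)^2 - sin(x) + 8)^2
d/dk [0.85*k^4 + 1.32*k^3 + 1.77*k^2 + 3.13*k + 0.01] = 3.4*k^3 + 3.96*k^2 + 3.54*k + 3.13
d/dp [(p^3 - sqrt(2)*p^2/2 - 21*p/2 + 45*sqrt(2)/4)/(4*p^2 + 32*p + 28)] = (2*p^4 + 32*p^3 - 8*sqrt(2)*p^2 + 63*p^2 - 59*sqrt(2)*p - 180*sqrt(2) - 147)/(8*(p^4 + 16*p^3 + 78*p^2 + 112*p + 49))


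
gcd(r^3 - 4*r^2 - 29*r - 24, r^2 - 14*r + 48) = r - 8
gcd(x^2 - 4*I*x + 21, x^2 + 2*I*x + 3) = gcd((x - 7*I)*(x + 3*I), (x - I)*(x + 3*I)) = x + 3*I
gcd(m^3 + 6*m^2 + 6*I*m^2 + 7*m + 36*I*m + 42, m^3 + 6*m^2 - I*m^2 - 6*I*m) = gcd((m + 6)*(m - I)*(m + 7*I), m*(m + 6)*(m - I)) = m^2 + m*(6 - I) - 6*I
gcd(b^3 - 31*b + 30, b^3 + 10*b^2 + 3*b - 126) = b + 6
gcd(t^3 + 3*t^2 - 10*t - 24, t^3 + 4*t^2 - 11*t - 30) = t^2 - t - 6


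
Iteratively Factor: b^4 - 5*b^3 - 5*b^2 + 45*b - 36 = (b - 4)*(b^3 - b^2 - 9*b + 9) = (b - 4)*(b - 1)*(b^2 - 9) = (b - 4)*(b - 1)*(b + 3)*(b - 3)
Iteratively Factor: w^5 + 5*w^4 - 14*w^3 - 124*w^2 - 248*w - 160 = (w + 4)*(w^4 + w^3 - 18*w^2 - 52*w - 40) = (w - 5)*(w + 4)*(w^3 + 6*w^2 + 12*w + 8) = (w - 5)*(w + 2)*(w + 4)*(w^2 + 4*w + 4) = (w - 5)*(w + 2)^2*(w + 4)*(w + 2)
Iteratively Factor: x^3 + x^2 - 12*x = (x - 3)*(x^2 + 4*x) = x*(x - 3)*(x + 4)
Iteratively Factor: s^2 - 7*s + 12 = (s - 4)*(s - 3)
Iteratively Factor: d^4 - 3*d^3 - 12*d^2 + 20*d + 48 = (d + 2)*(d^3 - 5*d^2 - 2*d + 24) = (d - 3)*(d + 2)*(d^2 - 2*d - 8) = (d - 4)*(d - 3)*(d + 2)*(d + 2)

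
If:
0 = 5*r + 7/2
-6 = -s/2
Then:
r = -7/10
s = 12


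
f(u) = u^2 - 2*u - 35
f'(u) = 2*u - 2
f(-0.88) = -32.47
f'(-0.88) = -3.76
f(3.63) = -29.08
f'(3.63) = 5.26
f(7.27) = 3.31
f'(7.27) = 12.54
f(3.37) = -30.38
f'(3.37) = 4.74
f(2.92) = -32.31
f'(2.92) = 3.84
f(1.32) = -35.90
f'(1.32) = 0.64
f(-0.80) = -32.76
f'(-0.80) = -3.60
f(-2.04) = -26.76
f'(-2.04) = -6.08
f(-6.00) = 13.00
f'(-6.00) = -14.00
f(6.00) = -11.00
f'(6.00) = 10.00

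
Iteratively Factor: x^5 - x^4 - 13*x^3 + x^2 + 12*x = (x - 1)*(x^4 - 13*x^2 - 12*x) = x*(x - 1)*(x^3 - 13*x - 12) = x*(x - 4)*(x - 1)*(x^2 + 4*x + 3) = x*(x - 4)*(x - 1)*(x + 3)*(x + 1)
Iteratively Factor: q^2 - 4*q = (q - 4)*(q)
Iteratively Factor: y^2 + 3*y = (y + 3)*(y)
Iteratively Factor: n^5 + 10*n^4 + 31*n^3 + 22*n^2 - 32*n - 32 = (n + 1)*(n^4 + 9*n^3 + 22*n^2 - 32) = (n + 1)*(n + 4)*(n^3 + 5*n^2 + 2*n - 8) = (n + 1)*(n + 4)^2*(n^2 + n - 2) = (n - 1)*(n + 1)*(n + 4)^2*(n + 2)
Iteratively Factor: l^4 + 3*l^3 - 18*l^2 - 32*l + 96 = (l - 3)*(l^3 + 6*l^2 - 32) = (l - 3)*(l - 2)*(l^2 + 8*l + 16) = (l - 3)*(l - 2)*(l + 4)*(l + 4)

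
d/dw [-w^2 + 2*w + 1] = 2 - 2*w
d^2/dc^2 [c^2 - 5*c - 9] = 2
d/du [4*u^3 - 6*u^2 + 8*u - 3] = 12*u^2 - 12*u + 8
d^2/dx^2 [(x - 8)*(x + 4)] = 2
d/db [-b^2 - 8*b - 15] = -2*b - 8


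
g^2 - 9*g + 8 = (g - 8)*(g - 1)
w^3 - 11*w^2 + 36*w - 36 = (w - 6)*(w - 3)*(w - 2)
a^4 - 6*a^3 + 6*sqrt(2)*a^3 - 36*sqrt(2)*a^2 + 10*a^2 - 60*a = a*(a - 6)*(a + sqrt(2))*(a + 5*sqrt(2))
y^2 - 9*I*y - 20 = (y - 5*I)*(y - 4*I)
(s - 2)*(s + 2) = s^2 - 4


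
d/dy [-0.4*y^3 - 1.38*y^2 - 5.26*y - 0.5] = -1.2*y^2 - 2.76*y - 5.26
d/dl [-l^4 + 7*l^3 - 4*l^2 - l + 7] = -4*l^3 + 21*l^2 - 8*l - 1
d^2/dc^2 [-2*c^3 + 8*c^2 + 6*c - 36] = 16 - 12*c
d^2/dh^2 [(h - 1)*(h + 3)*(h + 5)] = 6*h + 14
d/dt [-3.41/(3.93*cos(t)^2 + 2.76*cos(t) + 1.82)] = -(26.8026*cos(t) + 9.4116)*sin(t)/(3.93*cos(t)^2 + 2.76*cos(t) + 1.82)^2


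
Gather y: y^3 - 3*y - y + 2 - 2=y^3 - 4*y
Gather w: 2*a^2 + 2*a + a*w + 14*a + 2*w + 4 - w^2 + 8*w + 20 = 2*a^2 + 16*a - w^2 + w*(a + 10) + 24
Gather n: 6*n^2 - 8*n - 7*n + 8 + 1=6*n^2 - 15*n + 9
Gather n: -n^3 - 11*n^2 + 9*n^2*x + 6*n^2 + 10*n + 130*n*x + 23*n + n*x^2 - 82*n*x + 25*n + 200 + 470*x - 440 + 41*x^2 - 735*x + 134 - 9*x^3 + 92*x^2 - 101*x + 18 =-n^3 + n^2*(9*x - 5) + n*(x^2 + 48*x + 58) - 9*x^3 + 133*x^2 - 366*x - 88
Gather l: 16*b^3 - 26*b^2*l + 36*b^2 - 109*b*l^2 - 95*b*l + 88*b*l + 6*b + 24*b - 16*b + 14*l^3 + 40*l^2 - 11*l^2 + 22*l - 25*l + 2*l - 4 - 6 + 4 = 16*b^3 + 36*b^2 + 14*b + 14*l^3 + l^2*(29 - 109*b) + l*(-26*b^2 - 7*b - 1) - 6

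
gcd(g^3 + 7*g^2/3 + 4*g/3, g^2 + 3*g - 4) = 1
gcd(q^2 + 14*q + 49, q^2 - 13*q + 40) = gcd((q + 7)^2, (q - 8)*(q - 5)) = 1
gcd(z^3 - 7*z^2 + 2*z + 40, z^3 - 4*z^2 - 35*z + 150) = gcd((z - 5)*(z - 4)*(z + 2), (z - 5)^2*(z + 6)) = z - 5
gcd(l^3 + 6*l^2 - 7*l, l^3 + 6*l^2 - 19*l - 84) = l + 7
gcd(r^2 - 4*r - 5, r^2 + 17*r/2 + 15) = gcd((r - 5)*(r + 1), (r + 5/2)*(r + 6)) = 1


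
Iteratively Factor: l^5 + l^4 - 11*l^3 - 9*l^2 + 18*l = (l)*(l^4 + l^3 - 11*l^2 - 9*l + 18) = l*(l + 3)*(l^3 - 2*l^2 - 5*l + 6) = l*(l - 3)*(l + 3)*(l^2 + l - 2) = l*(l - 3)*(l + 2)*(l + 3)*(l - 1)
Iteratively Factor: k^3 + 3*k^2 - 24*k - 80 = (k + 4)*(k^2 - k - 20) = (k + 4)^2*(k - 5)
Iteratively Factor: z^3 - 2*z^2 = (z - 2)*(z^2) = z*(z - 2)*(z)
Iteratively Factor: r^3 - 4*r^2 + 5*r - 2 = (r - 1)*(r^2 - 3*r + 2) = (r - 1)^2*(r - 2)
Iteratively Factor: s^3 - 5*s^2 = (s)*(s^2 - 5*s) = s^2*(s - 5)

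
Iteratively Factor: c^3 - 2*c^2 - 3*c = (c)*(c^2 - 2*c - 3) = c*(c + 1)*(c - 3)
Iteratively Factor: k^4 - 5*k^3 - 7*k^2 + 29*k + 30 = (k + 1)*(k^3 - 6*k^2 - k + 30) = (k + 1)*(k + 2)*(k^2 - 8*k + 15) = (k - 3)*(k + 1)*(k + 2)*(k - 5)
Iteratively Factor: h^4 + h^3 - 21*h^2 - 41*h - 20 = (h - 5)*(h^3 + 6*h^2 + 9*h + 4) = (h - 5)*(h + 4)*(h^2 + 2*h + 1) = (h - 5)*(h + 1)*(h + 4)*(h + 1)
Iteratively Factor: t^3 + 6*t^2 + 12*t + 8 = (t + 2)*(t^2 + 4*t + 4) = (t + 2)^2*(t + 2)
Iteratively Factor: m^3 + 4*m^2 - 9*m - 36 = (m - 3)*(m^2 + 7*m + 12) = (m - 3)*(m + 4)*(m + 3)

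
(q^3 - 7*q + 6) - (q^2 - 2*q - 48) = q^3 - q^2 - 5*q + 54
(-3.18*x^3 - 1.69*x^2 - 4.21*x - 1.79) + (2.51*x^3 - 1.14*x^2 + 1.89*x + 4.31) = -0.67*x^3 - 2.83*x^2 - 2.32*x + 2.52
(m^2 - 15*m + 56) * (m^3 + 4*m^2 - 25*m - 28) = m^5 - 11*m^4 - 29*m^3 + 571*m^2 - 980*m - 1568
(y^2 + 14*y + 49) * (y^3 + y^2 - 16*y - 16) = y^5 + 15*y^4 + 47*y^3 - 191*y^2 - 1008*y - 784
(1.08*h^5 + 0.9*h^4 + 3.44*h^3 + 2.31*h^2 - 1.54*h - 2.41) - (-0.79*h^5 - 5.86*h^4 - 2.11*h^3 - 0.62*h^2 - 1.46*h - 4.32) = 1.87*h^5 + 6.76*h^4 + 5.55*h^3 + 2.93*h^2 - 0.0800000000000001*h + 1.91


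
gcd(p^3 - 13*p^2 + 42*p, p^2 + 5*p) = p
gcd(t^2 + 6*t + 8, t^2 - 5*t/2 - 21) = 1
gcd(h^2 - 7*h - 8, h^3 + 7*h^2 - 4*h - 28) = 1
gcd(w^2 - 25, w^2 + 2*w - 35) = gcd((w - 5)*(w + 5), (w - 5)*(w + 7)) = w - 5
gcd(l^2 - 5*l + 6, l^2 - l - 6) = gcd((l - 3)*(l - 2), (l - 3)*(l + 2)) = l - 3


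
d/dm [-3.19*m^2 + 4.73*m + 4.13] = 4.73 - 6.38*m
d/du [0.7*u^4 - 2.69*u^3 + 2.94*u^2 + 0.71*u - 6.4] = 2.8*u^3 - 8.07*u^2 + 5.88*u + 0.71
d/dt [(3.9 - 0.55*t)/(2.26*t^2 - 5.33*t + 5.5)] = (1.243*t^2 - 17.628*t + 17.762)/(5.1076*t^4 - 24.0916*t^3 + 53.2689*t^2 - 58.63*t + 30.25)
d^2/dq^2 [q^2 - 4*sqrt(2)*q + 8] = 2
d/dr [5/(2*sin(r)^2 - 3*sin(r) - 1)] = 5*(3 - 4*sin(r))*cos(r)/(3*sin(r) + cos(2*r))^2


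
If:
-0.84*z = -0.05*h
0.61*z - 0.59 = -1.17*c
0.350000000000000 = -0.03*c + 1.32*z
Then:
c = 0.36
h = 4.59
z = 0.27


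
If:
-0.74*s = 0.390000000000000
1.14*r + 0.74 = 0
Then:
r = -0.65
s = -0.53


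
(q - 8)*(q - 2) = q^2 - 10*q + 16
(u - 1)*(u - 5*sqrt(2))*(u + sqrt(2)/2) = u^3 - 9*sqrt(2)*u^2/2 - u^2 - 5*u + 9*sqrt(2)*u/2 + 5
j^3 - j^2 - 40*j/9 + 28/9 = (j - 7/3)*(j - 2/3)*(j + 2)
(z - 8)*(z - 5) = z^2 - 13*z + 40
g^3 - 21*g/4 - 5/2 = (g - 5/2)*(g + 1/2)*(g + 2)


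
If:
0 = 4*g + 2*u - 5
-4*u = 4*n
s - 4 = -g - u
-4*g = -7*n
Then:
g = 7/4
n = 1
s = 13/4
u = -1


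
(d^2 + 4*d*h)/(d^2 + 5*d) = (d + 4*h)/(d + 5)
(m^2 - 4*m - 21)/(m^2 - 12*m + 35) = (m + 3)/(m - 5)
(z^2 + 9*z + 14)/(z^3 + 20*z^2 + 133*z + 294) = (z + 2)/(z^2 + 13*z + 42)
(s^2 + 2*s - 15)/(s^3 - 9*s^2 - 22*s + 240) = (s - 3)/(s^2 - 14*s + 48)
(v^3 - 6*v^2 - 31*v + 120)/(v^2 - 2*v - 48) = (v^2 + 2*v - 15)/(v + 6)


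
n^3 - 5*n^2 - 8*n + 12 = (n - 6)*(n - 1)*(n + 2)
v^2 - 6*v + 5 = (v - 5)*(v - 1)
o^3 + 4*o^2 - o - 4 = (o - 1)*(o + 1)*(o + 4)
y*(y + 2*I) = y^2 + 2*I*y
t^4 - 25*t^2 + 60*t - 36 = (t - 3)*(t - 2)*(t - 1)*(t + 6)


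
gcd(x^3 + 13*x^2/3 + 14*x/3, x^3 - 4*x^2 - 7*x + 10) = x + 2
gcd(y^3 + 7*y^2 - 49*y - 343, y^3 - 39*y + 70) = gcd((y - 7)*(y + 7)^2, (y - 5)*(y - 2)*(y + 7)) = y + 7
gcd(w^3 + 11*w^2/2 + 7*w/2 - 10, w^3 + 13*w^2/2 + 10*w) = w^2 + 13*w/2 + 10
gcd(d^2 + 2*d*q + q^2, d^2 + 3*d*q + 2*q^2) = d + q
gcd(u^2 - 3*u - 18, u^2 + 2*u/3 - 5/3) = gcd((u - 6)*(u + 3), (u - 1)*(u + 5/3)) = 1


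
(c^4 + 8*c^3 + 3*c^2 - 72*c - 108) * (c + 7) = c^5 + 15*c^4 + 59*c^3 - 51*c^2 - 612*c - 756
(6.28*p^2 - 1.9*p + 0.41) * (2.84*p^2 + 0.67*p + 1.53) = 17.8352*p^4 - 1.1884*p^3 + 9.4998*p^2 - 2.6323*p + 0.6273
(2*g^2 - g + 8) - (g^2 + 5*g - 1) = g^2 - 6*g + 9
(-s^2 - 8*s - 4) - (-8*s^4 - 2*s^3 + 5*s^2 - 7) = 8*s^4 + 2*s^3 - 6*s^2 - 8*s + 3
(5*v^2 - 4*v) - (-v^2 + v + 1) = 6*v^2 - 5*v - 1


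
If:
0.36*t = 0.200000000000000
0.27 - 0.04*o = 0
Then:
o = 6.75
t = 0.56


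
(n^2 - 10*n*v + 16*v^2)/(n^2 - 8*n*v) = (n - 2*v)/n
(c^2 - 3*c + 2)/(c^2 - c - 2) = (c - 1)/(c + 1)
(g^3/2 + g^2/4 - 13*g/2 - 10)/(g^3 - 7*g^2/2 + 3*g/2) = (g^3 + g^2/2 - 13*g - 20)/(g*(2*g^2 - 7*g + 3))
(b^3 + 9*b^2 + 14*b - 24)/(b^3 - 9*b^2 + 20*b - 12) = (b^2 + 10*b + 24)/(b^2 - 8*b + 12)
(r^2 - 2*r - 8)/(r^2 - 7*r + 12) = (r + 2)/(r - 3)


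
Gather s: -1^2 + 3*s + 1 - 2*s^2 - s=-2*s^2 + 2*s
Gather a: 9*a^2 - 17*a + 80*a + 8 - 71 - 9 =9*a^2 + 63*a - 72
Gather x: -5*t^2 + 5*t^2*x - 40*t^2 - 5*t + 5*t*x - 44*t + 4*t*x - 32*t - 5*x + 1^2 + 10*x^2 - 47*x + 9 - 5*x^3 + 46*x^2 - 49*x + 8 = -45*t^2 - 81*t - 5*x^3 + 56*x^2 + x*(5*t^2 + 9*t - 101) + 18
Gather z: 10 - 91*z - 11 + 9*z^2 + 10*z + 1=9*z^2 - 81*z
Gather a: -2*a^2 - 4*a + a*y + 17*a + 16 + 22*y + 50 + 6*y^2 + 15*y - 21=-2*a^2 + a*(y + 13) + 6*y^2 + 37*y + 45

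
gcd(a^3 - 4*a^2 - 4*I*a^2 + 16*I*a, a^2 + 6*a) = a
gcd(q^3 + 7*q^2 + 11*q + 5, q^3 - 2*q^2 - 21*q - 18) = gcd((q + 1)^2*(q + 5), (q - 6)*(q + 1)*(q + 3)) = q + 1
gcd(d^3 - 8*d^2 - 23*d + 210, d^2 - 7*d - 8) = 1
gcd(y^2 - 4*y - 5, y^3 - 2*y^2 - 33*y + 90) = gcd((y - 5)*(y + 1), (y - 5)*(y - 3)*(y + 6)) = y - 5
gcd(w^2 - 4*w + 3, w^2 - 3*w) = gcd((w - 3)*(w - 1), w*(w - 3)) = w - 3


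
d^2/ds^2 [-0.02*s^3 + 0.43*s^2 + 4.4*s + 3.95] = 0.86 - 0.12*s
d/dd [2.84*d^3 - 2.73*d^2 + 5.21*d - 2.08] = 8.52*d^2 - 5.46*d + 5.21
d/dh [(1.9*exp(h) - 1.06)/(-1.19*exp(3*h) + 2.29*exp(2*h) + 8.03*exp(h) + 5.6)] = (4.522*exp(3*h) - 8.1352*exp(2*h) + 4.8548*exp(h) + 19.1518)*exp(h)/(1.4161*exp(6*h) - 5.4502*exp(5*h) - 13.8673*exp(4*h) + 23.4494*exp(3*h) + 90.1289*exp(2*h) + 89.936*exp(h) + 31.36)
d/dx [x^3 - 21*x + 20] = 3*x^2 - 21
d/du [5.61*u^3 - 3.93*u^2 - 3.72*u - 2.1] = 16.83*u^2 - 7.86*u - 3.72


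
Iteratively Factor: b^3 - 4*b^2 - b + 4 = (b - 1)*(b^2 - 3*b - 4) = (b - 1)*(b + 1)*(b - 4)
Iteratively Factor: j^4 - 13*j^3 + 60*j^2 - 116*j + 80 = (j - 2)*(j^3 - 11*j^2 + 38*j - 40) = (j - 4)*(j - 2)*(j^2 - 7*j + 10) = (j - 5)*(j - 4)*(j - 2)*(j - 2)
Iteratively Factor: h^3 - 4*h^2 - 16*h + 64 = (h + 4)*(h^2 - 8*h + 16) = (h - 4)*(h + 4)*(h - 4)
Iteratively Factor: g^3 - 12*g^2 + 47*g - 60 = (g - 5)*(g^2 - 7*g + 12) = (g - 5)*(g - 3)*(g - 4)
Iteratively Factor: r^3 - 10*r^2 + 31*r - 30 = (r - 3)*(r^2 - 7*r + 10) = (r - 3)*(r - 2)*(r - 5)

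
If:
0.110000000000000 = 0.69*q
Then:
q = 0.16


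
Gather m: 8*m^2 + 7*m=8*m^2 + 7*m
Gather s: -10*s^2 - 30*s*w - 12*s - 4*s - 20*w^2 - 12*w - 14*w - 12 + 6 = -10*s^2 + s*(-30*w - 16) - 20*w^2 - 26*w - 6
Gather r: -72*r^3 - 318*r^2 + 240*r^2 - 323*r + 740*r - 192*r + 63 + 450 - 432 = -72*r^3 - 78*r^2 + 225*r + 81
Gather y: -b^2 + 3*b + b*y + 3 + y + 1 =-b^2 + 3*b + y*(b + 1) + 4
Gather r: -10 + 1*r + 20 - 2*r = 10 - r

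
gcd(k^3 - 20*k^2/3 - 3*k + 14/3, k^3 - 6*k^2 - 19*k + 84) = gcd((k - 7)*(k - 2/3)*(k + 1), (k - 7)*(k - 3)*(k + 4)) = k - 7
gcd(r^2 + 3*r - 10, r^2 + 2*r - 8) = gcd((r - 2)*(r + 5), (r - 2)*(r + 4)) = r - 2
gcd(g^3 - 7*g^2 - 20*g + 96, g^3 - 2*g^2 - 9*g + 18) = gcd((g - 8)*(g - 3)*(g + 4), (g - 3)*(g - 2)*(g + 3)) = g - 3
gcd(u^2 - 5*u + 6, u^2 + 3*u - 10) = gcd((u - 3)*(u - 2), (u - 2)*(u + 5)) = u - 2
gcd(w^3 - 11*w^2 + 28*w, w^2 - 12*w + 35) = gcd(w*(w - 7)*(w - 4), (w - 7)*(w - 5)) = w - 7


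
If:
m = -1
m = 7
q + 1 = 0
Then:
No Solution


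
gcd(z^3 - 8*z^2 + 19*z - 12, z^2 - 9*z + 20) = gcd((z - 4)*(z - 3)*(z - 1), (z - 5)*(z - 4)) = z - 4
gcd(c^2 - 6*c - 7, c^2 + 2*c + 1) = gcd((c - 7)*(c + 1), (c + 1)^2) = c + 1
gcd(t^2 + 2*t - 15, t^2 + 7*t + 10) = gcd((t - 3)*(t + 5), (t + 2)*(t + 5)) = t + 5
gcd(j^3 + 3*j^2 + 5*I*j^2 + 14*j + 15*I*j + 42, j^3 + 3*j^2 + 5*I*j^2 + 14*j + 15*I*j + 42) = j^3 + j^2*(3 + 5*I) + j*(14 + 15*I) + 42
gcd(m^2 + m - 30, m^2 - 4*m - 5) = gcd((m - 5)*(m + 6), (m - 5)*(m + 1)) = m - 5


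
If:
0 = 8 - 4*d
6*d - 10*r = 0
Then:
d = 2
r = 6/5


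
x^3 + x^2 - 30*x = x*(x - 5)*(x + 6)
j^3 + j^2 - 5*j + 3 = (j - 1)^2*(j + 3)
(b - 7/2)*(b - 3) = b^2 - 13*b/2 + 21/2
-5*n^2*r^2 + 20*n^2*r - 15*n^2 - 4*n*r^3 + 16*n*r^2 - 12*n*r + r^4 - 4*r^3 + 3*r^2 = (-5*n + r)*(n + r)*(r - 3)*(r - 1)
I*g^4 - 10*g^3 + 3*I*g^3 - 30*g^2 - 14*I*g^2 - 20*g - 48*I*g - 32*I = (g + 2)*(g + 2*I)*(g + 8*I)*(I*g + I)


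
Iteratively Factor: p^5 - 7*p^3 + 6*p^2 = (p + 3)*(p^4 - 3*p^3 + 2*p^2) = p*(p + 3)*(p^3 - 3*p^2 + 2*p) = p*(p - 1)*(p + 3)*(p^2 - 2*p) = p^2*(p - 1)*(p + 3)*(p - 2)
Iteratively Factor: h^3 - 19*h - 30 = (h + 3)*(h^2 - 3*h - 10) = (h - 5)*(h + 3)*(h + 2)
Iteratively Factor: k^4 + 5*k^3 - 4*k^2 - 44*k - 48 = (k + 2)*(k^3 + 3*k^2 - 10*k - 24) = (k + 2)^2*(k^2 + k - 12) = (k + 2)^2*(k + 4)*(k - 3)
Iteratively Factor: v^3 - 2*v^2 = (v)*(v^2 - 2*v) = v*(v - 2)*(v)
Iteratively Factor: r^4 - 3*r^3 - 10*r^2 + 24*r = (r + 3)*(r^3 - 6*r^2 + 8*r) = r*(r + 3)*(r^2 - 6*r + 8) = r*(r - 4)*(r + 3)*(r - 2)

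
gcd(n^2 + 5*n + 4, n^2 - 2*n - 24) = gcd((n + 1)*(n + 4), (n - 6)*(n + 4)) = n + 4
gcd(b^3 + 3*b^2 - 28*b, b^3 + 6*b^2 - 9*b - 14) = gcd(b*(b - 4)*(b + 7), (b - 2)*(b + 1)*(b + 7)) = b + 7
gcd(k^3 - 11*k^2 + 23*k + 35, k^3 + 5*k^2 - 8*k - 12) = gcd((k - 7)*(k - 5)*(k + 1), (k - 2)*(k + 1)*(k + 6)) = k + 1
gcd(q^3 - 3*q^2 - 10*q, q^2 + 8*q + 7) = 1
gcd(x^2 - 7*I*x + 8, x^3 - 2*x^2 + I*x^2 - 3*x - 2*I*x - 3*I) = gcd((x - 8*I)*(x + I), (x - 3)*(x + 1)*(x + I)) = x + I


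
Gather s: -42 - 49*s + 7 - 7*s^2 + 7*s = -7*s^2 - 42*s - 35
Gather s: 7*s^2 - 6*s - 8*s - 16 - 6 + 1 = 7*s^2 - 14*s - 21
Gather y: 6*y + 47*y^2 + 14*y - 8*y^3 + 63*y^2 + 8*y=-8*y^3 + 110*y^2 + 28*y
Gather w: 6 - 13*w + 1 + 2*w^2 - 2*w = 2*w^2 - 15*w + 7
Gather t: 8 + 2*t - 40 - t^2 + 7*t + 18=-t^2 + 9*t - 14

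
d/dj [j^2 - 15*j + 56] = 2*j - 15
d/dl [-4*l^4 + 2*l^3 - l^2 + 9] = 2*l*(-8*l^2 + 3*l - 1)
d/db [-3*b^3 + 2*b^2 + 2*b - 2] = -9*b^2 + 4*b + 2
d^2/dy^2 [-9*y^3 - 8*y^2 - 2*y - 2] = -54*y - 16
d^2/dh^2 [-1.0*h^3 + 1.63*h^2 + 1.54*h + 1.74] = 3.26 - 6.0*h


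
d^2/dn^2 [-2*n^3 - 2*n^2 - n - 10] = -12*n - 4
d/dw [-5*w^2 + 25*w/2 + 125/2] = 25/2 - 10*w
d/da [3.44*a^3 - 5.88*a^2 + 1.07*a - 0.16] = 10.32*a^2 - 11.76*a + 1.07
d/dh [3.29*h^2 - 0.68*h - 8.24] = 6.58*h - 0.68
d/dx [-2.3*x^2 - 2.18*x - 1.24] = -4.6*x - 2.18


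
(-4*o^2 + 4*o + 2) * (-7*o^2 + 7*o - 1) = 28*o^4 - 56*o^3 + 18*o^2 + 10*o - 2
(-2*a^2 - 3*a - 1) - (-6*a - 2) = -2*a^2 + 3*a + 1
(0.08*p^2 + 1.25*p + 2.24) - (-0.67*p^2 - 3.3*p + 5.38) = 0.75*p^2 + 4.55*p - 3.14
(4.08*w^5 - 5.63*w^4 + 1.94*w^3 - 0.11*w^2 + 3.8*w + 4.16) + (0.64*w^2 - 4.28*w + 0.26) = 4.08*w^5 - 5.63*w^4 + 1.94*w^3 + 0.53*w^2 - 0.48*w + 4.42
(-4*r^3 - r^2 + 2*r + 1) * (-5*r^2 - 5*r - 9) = 20*r^5 + 25*r^4 + 31*r^3 - 6*r^2 - 23*r - 9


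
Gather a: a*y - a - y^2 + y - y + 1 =a*(y - 1) - y^2 + 1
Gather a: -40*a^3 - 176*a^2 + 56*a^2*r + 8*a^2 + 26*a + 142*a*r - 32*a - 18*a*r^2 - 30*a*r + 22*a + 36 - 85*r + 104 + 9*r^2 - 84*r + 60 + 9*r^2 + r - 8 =-40*a^3 + a^2*(56*r - 168) + a*(-18*r^2 + 112*r + 16) + 18*r^2 - 168*r + 192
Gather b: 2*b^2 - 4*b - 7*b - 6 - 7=2*b^2 - 11*b - 13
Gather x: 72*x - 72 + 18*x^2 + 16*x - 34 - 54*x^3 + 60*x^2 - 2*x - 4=-54*x^3 + 78*x^2 + 86*x - 110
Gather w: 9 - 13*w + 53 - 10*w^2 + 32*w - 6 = -10*w^2 + 19*w + 56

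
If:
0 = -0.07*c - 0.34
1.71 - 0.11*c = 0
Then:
No Solution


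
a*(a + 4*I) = a^2 + 4*I*a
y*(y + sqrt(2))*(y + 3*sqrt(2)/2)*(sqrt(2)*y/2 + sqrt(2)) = sqrt(2)*y^4/2 + sqrt(2)*y^3 + 5*y^3/2 + 3*sqrt(2)*y^2/2 + 5*y^2 + 3*sqrt(2)*y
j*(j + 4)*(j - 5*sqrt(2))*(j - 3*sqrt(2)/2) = j^4 - 13*sqrt(2)*j^3/2 + 4*j^3 - 26*sqrt(2)*j^2 + 15*j^2 + 60*j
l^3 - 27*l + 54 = (l - 3)^2*(l + 6)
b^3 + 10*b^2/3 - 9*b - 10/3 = (b - 2)*(b + 1/3)*(b + 5)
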